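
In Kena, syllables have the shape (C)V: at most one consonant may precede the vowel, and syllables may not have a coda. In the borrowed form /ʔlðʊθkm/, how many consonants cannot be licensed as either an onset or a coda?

The consonants /ʔ/, /l/, /θ/, /k/, /m/ cannot be parsed into a legal (C)V syllable (no codas are permitted; onsets are limited to one consonant).

5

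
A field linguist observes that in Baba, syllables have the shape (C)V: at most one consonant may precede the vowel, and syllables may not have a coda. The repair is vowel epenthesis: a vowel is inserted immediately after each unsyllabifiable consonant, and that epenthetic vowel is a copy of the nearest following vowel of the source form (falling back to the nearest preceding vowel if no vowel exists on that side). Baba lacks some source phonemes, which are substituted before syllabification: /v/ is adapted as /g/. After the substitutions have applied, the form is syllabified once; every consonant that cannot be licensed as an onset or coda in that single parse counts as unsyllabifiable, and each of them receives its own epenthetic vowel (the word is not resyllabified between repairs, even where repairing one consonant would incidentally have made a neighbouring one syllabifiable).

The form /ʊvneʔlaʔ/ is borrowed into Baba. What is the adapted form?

Substitution: /v/ → /g/, giving /ʊgneʔlaʔ/.
Under (C)V, the unsyllabifiable consonants are /g/, /ʔ/, /ʔ/ (no codas are permitted; onsets are limited to one consonant).
Inserting the epenthetic vowel yields /g/ → /ge/, /ʔ/ → /ʔa/, /ʔ/ → /ʔa/.

ʊgeneʔalaʔa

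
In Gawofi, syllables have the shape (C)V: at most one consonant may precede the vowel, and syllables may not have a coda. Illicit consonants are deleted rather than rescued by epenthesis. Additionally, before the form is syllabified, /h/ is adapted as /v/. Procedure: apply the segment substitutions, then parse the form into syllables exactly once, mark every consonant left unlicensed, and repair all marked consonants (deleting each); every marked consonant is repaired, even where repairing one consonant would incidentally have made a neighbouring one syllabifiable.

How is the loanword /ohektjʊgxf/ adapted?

ovejʊ

Substitution: /h/ → /v/, giving /ovektjʊgxf/.
The consonants /k/, /t/, /g/, /x/, /f/ cannot be parsed into a legal (C)V syllable (no codas are permitted; onsets are limited to one consonant).
Deleting the stranded consonants removes /k/, /t/, /g/, /x/, /f/.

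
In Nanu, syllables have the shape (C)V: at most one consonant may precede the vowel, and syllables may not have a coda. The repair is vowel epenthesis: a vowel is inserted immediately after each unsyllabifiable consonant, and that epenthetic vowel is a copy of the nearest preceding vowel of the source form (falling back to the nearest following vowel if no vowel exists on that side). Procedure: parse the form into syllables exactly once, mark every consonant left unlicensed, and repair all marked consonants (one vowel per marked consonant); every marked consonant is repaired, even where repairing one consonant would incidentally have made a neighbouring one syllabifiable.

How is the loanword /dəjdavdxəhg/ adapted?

Syllabifying with onset maximization leaves /j/, /v/, /d/, /h/, /g/ stranded (no codas are permitted; onsets are limited to one consonant).
Each unlicensed consonant becomes the onset of a new syllable: /j/ → /jə/, /v/ → /va/, /d/ → /da/, /h/ → /hə/, /g/ → /gə/.

dəjədavadaxəhəgə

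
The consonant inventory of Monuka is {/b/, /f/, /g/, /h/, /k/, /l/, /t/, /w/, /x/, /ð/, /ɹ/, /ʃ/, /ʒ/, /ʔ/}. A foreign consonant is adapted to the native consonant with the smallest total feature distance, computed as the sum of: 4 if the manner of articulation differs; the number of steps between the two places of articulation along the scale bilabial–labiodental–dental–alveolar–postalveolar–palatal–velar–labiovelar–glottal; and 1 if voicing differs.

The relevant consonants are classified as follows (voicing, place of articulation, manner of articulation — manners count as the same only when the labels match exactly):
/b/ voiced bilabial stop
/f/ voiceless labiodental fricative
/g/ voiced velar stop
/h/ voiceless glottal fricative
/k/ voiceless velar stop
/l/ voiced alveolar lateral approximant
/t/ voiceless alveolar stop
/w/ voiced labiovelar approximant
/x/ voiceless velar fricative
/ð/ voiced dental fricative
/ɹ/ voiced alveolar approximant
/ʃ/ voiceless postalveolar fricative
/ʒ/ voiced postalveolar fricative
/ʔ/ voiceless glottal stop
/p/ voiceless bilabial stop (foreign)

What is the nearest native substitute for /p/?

/b/ is closest: same manner (stop), place distance 0 (bilabial→bilabial), voicing differs (+1); total 1. Next closest is /t/ at distance 3.

b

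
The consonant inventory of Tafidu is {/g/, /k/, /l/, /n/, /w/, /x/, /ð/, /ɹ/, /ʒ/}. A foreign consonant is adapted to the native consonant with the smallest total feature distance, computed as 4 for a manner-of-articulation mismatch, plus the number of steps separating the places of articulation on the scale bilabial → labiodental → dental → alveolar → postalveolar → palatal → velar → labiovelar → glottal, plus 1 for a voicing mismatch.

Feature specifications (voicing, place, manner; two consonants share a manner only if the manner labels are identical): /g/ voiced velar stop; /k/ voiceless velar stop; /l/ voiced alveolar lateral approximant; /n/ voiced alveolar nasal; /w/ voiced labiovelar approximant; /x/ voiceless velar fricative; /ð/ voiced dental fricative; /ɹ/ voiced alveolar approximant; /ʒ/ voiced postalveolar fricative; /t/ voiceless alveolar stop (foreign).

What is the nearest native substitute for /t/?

k

/k/ is closest: same manner (stop), place distance 3 (alveolar→velar), same voicing; total 3. Next closest is /g/ at distance 4.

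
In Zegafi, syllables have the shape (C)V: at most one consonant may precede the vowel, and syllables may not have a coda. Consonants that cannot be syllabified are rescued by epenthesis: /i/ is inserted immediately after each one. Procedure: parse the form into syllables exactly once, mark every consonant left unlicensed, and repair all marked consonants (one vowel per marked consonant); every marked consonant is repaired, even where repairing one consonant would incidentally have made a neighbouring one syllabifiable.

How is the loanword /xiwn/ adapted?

xiwini

Syllabifying with onset maximization leaves /w/, /n/ stranded (no codas are permitted; onsets are limited to one consonant).
Each unlicensed consonant becomes the onset of a new syllable: /w/ → /wi/, /n/ → /ni/.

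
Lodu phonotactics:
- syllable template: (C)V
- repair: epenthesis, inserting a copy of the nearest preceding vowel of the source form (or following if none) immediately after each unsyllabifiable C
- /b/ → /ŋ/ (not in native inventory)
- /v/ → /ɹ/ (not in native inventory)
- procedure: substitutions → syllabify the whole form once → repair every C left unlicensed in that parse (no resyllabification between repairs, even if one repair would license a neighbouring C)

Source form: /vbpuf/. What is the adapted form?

ɹuŋupufu

Substitution: /v/ → /ɹ/, /b/ → /ŋ/, giving /ɹŋpuf/.
Under (C)V, the unsyllabifiable consonants are /ɹ/, /ŋ/, /f/ (no codas are permitted; onsets are limited to one consonant).
Each unlicensed consonant becomes the onset of a new syllable: /ɹ/ → /ɹu/, /ŋ/ → /ŋu/, /f/ → /fu/.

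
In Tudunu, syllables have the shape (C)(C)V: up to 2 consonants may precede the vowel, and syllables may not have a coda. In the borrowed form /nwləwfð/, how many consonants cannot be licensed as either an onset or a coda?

4

Syllabifying with onset maximization leaves /n/, /w/, /f/, /ð/ stranded (no codas are permitted; onsets may contain at most 2 consonants).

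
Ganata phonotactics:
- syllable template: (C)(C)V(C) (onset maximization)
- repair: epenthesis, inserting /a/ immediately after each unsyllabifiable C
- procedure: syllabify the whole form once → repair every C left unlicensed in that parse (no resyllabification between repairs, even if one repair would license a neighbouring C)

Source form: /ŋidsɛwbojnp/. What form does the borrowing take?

ŋidsɛwbojnapa

Under (C)(C)V(C), the unsyllabifiable consonants are /n/, /p/ (at most one coda consonant is licensed; onsets may contain at most 2 consonants).
Epenthesis after each stranded consonant: /n/ → /na/, /p/ → /pa/.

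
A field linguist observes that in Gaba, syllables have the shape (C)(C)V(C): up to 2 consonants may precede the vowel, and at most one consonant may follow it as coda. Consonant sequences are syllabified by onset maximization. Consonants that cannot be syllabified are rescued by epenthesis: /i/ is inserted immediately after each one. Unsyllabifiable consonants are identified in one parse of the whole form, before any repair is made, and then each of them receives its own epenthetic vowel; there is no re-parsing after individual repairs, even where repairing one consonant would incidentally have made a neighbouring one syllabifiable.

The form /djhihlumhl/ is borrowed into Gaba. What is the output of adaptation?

dijhihlumhili

Syllabifying with onset maximization leaves /d/, /h/, /l/ stranded (at most one coda consonant is licensed; onsets may contain at most 2 consonants).
Inserting the epenthetic vowel yields /d/ → /di/, /h/ → /hi/, /l/ → /li/.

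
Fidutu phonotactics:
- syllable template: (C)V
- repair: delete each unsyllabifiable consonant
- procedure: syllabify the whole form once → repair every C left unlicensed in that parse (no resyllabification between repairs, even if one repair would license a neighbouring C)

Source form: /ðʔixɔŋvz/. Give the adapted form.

ʔixɔ

Under (C)V, the unsyllabifiable consonants are /ð/, /ŋ/, /v/, /z/ (no codas are permitted; onsets are limited to one consonant).
Deletion applies to /ð/, /ŋ/, /v/, /z/.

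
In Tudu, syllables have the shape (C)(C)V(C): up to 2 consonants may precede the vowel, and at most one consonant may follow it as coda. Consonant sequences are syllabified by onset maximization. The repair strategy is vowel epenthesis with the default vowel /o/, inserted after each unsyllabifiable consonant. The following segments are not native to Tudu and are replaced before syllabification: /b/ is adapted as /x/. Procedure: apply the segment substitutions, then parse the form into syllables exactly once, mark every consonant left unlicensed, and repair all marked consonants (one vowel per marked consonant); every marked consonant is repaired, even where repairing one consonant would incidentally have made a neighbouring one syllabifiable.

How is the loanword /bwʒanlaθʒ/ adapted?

xowʒanlaθʒo

Substitution: /b/ → /x/, giving /xwʒanlaθʒ/.
The consonants /x/, /ʒ/ cannot be parsed into a legal (C)(C)V(C) syllable (at most one coda consonant is licensed; onsets may contain at most 2 consonants).
Each unlicensed consonant becomes the onset of a new syllable: /x/ → /xo/, /ʒ/ → /ʒo/.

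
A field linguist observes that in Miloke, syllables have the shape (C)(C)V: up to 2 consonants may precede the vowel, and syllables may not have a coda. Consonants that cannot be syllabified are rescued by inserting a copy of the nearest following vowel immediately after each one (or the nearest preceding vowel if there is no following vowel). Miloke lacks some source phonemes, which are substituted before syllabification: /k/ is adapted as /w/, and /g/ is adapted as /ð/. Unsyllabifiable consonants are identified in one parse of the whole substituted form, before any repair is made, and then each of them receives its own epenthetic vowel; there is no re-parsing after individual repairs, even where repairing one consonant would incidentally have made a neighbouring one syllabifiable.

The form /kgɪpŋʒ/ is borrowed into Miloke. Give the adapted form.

Substitution: /k/ → /w/, /g/ → /ð/, giving /wðɪpŋʒ/.
Under (C)(C)V, the unsyllabifiable consonants are /p/, /ŋ/, /ʒ/ (no codas are permitted; onsets may contain at most 2 consonants).
Inserting the epenthetic vowel yields /p/ → /pɪ/, /ŋ/ → /ŋɪ/, /ʒ/ → /ʒɪ/.

wðɪpɪŋɪʒɪ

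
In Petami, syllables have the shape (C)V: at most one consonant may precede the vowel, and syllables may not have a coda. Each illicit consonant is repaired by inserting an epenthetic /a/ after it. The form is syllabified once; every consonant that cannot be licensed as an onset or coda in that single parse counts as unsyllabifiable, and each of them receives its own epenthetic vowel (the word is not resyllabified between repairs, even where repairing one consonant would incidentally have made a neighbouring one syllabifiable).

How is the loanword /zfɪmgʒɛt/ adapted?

Syllabifying with onset maximization leaves /z/, /m/, /g/, /t/ stranded (no codas are permitted; onsets are limited to one consonant).
Each unlicensed consonant becomes the onset of a new syllable: /z/ → /za/, /m/ → /ma/, /g/ → /ga/, /t/ → /ta/.

zafɪmagaʒɛta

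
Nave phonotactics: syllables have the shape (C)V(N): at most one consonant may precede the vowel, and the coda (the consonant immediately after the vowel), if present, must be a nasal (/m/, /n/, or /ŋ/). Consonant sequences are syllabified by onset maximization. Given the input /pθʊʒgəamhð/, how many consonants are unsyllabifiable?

4

Under (C)V(N), the unsyllabifiable consonants are /p/, /ʒ/, /h/, /ð/ (only a nasal (/m/, /n/, or /ŋ/) is licensed in coda position; onsets are limited to one consonant).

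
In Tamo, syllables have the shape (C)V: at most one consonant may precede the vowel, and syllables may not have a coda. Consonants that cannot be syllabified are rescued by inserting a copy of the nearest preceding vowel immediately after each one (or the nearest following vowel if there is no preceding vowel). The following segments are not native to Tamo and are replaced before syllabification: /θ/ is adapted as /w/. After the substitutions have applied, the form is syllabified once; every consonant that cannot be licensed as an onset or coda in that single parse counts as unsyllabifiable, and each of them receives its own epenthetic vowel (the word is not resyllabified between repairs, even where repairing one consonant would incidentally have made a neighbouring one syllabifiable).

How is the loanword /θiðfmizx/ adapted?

wiðifimizixi

Substitution: /θ/ → /w/, giving /wiðfmizx/.
Syllabifying with onset maximization leaves /ð/, /f/, /z/, /x/ stranded (no codas are permitted; onsets are limited to one consonant).
Inserting the epenthetic vowel yields /ð/ → /ði/, /f/ → /fi/, /z/ → /zi/, /x/ → /xi/.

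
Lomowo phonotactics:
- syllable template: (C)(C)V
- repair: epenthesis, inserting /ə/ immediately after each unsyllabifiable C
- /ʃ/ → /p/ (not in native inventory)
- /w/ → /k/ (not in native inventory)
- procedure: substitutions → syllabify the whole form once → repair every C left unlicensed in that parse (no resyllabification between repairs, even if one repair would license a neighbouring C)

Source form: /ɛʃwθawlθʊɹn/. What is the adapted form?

ɛpəkθakəlθʊɹənə

Substitution: /ʃ/ → /p/, /w/ → /k/, giving /ɛpkθaklθʊɹn/.
Under (C)(C)V, the unsyllabifiable consonants are /p/, /k/, /ɹ/, /n/ (no codas are permitted; onsets may contain at most 2 consonants).
Epenthesis after each stranded consonant: /p/ → /pə/, /k/ → /kə/, /ɹ/ → /ɹə/, /n/ → /nə/.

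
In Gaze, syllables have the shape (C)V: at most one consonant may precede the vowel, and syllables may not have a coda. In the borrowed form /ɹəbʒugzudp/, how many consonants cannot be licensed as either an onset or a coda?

The consonants /b/, /g/, /d/, /p/ cannot be parsed into a legal (C)V syllable (no codas are permitted; onsets are limited to one consonant).

4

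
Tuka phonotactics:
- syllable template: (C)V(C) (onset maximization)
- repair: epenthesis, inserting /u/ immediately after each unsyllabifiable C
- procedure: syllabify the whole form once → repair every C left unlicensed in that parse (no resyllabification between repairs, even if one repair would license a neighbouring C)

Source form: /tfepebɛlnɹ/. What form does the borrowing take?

Under (C)V(C), the unsyllabifiable consonants are /t/, /n/, /ɹ/ (at most one coda consonant is licensed; onsets are limited to one consonant).
Each unlicensed consonant becomes the onset of a new syllable: /t/ → /tu/, /n/ → /nu/, /ɹ/ → /ɹu/.

tufepebɛlnuɹu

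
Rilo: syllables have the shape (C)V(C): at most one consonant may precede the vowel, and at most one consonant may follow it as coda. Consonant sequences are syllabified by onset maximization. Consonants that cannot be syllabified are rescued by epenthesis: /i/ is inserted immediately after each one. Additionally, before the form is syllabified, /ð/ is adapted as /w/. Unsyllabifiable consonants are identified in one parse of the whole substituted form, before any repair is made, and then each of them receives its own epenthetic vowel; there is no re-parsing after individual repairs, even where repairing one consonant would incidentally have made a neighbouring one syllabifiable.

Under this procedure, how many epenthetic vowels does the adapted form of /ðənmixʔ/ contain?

1

After substitution the input is /wənmixʔ/.
The unsyllabifiable consonants are /ʔ/; each receives one epenthetic vowel.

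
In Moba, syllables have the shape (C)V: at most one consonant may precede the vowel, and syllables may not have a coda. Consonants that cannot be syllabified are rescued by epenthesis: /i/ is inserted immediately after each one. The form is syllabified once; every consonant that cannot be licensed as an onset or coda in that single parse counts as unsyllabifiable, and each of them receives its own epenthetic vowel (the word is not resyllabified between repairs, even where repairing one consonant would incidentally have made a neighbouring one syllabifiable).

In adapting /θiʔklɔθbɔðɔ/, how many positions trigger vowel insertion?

The unsyllabifiable consonants are /ʔ/, /k/, /θ/; each receives one epenthetic vowel.

3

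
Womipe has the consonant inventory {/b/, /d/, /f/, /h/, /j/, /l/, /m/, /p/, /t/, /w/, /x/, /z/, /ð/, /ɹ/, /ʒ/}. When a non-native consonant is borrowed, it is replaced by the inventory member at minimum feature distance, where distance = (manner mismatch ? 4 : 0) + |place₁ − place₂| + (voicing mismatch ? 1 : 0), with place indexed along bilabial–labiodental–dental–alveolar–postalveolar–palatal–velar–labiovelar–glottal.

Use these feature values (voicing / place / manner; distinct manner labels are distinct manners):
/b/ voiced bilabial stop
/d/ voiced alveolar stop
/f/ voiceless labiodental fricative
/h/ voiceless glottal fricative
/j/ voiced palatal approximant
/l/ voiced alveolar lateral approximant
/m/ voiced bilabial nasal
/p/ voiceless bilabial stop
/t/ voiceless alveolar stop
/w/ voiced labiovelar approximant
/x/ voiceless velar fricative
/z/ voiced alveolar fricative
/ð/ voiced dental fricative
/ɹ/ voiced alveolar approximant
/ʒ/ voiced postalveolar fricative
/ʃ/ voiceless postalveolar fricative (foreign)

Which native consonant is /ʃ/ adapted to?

ʒ

/ʒ/ is closest: same manner (fricative), place distance 0 (postalveolar→postalveolar), voicing differs (+1); total 1. Next closest is /x/ at distance 2.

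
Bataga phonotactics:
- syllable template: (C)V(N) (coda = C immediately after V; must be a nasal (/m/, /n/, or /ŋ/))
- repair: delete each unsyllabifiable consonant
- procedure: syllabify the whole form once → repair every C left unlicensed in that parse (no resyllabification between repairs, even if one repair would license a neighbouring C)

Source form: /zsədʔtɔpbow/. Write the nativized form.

Syllabifying with onset maximization leaves /z/, /d/, /ʔ/, /p/, /w/ stranded (only a nasal (/m/, /n/, or /ŋ/) is licensed in coda position; onsets are limited to one consonant).
Each unlicensed consonant is deleted: /z/, /d/, /ʔ/, /p/, /w/.

sətɔbo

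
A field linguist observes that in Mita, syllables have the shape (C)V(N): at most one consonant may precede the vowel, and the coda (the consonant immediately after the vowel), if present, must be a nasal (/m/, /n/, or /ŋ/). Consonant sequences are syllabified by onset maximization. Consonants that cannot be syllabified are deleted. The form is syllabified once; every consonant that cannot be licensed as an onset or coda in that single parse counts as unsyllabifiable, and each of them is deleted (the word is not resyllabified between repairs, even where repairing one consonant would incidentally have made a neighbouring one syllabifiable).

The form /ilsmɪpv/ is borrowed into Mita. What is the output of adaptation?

Under (C)V(N), the unsyllabifiable consonants are /l/, /s/, /p/, /v/ (only a nasal (/m/, /n/, or /ŋ/) is licensed in coda position; onsets are limited to one consonant).
Deleting the stranded consonants removes /l/, /s/, /p/, /v/.

imɪ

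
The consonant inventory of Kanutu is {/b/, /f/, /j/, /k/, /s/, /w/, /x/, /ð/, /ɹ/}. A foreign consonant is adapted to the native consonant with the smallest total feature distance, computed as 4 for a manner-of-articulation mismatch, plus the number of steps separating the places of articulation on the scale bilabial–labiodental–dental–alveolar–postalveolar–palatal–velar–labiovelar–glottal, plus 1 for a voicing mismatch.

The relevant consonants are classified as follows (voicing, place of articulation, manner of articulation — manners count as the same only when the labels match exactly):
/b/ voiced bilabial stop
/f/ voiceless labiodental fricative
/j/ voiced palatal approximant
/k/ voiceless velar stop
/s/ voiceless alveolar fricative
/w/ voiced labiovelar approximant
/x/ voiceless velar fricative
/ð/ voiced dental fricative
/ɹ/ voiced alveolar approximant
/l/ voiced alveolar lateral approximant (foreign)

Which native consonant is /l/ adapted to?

/ɹ/ is closest: manner differs (lateral approximant→approximant, +4), place distance 0 (alveolar→alveolar), same voicing; total 4. Next closest is /s/ at distance 5.

ɹ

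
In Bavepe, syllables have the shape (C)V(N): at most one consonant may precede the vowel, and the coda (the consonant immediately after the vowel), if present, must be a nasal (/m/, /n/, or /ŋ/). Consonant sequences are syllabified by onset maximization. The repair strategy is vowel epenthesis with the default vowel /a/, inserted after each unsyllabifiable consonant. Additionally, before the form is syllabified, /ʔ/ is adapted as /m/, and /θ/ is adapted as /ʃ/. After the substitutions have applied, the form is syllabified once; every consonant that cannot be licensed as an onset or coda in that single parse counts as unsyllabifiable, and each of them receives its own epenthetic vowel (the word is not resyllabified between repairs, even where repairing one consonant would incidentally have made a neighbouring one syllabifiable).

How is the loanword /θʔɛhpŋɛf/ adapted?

Substitution: /θ/ → /ʃ/, /ʔ/ → /m/, giving /ʃmɛhpŋɛf/.
The consonants /ʃ/, /h/, /p/, /f/ cannot be parsed into a legal (C)V(N) syllable (only a nasal (/m/, /n/, or /ŋ/) is licensed in coda position; onsets are limited to one consonant).
Epenthesis after each stranded consonant: /ʃ/ → /ʃa/, /h/ → /ha/, /p/ → /pa/, /f/ → /fa/.

ʃamɛhapaŋɛfa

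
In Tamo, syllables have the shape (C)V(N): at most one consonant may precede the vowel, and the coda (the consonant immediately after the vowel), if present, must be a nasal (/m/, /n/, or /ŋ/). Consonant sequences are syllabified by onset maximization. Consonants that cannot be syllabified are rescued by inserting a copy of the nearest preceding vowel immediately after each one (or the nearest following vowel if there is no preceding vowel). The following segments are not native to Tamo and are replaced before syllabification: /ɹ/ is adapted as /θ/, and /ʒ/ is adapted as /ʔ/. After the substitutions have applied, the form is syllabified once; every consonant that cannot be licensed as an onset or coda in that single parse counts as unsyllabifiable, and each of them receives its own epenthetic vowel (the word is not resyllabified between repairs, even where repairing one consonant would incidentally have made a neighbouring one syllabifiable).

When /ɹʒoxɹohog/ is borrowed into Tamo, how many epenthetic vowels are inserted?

3

After substitution the input is /θʔoxθohog/.
The unsyllabifiable consonants are /θ/, /x/, /g/; each receives one epenthetic vowel.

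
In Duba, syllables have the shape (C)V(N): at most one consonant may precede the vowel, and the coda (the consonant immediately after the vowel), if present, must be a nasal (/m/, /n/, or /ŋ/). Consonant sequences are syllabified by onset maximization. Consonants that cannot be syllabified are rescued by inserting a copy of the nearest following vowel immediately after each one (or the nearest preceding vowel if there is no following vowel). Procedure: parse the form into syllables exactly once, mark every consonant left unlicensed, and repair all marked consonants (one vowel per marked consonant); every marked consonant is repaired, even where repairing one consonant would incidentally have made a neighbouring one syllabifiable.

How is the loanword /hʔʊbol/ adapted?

hʊʔʊbolo

The consonants /h/, /l/ cannot be parsed into a legal (C)V(N) syllable (only a nasal (/m/, /n/, or /ŋ/) is licensed in coda position; onsets are limited to one consonant).
Inserting the epenthetic vowel yields /h/ → /hʊ/, /l/ → /lo/.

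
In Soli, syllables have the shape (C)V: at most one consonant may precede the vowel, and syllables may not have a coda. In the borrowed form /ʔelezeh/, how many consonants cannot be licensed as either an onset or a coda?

Syllabifying with onset maximization leaves /h/ stranded (no codas are permitted; onsets are limited to one consonant).

1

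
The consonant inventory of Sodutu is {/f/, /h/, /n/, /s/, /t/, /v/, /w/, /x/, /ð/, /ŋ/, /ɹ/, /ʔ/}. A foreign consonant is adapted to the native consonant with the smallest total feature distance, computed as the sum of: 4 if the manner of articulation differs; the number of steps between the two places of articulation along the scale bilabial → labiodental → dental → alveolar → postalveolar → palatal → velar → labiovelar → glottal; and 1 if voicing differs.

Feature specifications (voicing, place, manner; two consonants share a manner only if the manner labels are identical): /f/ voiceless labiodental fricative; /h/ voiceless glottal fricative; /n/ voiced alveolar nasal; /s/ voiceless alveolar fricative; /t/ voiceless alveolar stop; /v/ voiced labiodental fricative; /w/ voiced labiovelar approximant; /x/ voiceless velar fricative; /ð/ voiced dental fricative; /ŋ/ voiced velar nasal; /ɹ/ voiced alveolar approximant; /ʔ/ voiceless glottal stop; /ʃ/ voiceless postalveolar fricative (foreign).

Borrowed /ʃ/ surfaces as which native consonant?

/s/ is closest: same manner (fricative), place distance 1 (postalveolar→alveolar), same voicing; total 1. Next closest is /x/ at distance 2.

s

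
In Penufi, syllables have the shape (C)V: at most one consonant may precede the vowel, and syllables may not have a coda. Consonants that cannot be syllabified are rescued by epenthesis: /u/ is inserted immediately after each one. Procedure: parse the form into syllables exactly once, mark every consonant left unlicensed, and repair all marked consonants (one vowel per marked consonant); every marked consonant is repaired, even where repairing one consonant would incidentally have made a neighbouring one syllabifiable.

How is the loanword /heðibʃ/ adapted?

heðibuʃu

Under (C)V, the unsyllabifiable consonants are /b/, /ʃ/ (no codas are permitted; onsets are limited to one consonant).
Each unlicensed consonant becomes the onset of a new syllable: /b/ → /bu/, /ʃ/ → /ʃu/.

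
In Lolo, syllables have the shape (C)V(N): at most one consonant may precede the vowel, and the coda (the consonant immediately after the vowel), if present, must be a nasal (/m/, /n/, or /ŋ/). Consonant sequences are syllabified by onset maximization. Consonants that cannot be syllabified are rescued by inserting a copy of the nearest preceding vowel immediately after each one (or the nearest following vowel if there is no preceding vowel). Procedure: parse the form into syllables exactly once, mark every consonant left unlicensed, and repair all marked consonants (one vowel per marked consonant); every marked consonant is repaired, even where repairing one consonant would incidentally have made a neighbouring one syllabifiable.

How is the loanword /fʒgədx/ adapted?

fəʒəgədəxə

Syllabifying with onset maximization leaves /f/, /ʒ/, /d/, /x/ stranded (only a nasal (/m/, /n/, or /ŋ/) is licensed in coda position; onsets are limited to one consonant).
Inserting the epenthetic vowel yields /f/ → /fə/, /ʒ/ → /ʒə/, /d/ → /də/, /x/ → /xə/.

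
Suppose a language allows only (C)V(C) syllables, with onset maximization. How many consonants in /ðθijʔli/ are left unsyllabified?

2

Under (C)V(C), the unsyllabifiable consonants are /ð/, /ʔ/ (at most one coda consonant is licensed; onsets are limited to one consonant).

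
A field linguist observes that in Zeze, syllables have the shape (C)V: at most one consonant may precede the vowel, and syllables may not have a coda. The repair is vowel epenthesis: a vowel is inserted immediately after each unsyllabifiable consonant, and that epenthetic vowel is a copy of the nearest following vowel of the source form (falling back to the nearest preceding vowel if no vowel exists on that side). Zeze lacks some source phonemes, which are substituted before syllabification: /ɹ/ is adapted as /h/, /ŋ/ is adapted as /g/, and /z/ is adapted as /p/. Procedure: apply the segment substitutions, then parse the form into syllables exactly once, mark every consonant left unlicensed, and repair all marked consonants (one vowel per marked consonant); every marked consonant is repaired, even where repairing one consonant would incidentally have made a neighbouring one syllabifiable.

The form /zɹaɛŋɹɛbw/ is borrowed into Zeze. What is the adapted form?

pahaɛgɛhɛbɛwɛ

Substitution: /z/ → /p/, /ɹ/ → /h/, /ŋ/ → /g/, giving /phaɛghɛbw/.
The consonants /p/, /g/, /b/, /w/ cannot be parsed into a legal (C)V syllable (no codas are permitted; onsets are limited to one consonant).
Each unlicensed consonant becomes the onset of a new syllable: /p/ → /pa/, /g/ → /gɛ/, /b/ → /bɛ/, /w/ → /wɛ/.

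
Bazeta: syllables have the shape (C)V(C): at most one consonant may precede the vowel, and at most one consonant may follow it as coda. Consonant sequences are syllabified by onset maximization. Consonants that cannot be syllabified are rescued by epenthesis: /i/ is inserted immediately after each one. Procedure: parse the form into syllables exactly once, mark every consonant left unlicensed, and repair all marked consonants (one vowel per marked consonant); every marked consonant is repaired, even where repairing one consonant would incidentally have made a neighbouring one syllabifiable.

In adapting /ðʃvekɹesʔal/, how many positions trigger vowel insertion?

The unsyllabifiable consonants are /ð/, /ʃ/; each receives one epenthetic vowel.

2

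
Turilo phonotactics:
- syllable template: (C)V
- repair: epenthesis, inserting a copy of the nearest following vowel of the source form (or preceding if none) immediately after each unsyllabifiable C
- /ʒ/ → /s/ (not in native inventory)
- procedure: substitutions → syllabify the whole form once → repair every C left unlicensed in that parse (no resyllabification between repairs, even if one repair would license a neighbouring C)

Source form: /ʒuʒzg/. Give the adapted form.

Substitution: /ʒ/ → /s/, giving /suszg/.
The consonants /s/, /z/, /g/ cannot be parsed into a legal (C)V syllable (no codas are permitted; onsets are limited to one consonant).
Inserting the epenthetic vowel yields /s/ → /su/, /z/ → /zu/, /g/ → /gu/.

susuzugu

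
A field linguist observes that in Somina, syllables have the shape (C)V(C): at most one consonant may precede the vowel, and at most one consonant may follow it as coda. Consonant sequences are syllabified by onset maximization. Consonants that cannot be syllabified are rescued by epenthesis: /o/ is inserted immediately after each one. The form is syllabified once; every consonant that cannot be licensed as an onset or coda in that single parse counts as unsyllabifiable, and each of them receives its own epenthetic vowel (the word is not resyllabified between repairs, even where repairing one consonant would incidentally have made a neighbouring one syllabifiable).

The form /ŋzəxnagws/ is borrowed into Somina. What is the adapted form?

The consonants /ŋ/, /w/, /s/ cannot be parsed into a legal (C)V(C) syllable (at most one coda consonant is licensed; onsets are limited to one consonant).
Each unlicensed consonant becomes the onset of a new syllable: /ŋ/ → /ŋo/, /w/ → /wo/, /s/ → /so/.

ŋozəxnagwoso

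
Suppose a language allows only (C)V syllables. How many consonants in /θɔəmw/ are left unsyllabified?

2

Syllabifying with onset maximization leaves /m/, /w/ stranded (no codas are permitted; onsets are limited to one consonant).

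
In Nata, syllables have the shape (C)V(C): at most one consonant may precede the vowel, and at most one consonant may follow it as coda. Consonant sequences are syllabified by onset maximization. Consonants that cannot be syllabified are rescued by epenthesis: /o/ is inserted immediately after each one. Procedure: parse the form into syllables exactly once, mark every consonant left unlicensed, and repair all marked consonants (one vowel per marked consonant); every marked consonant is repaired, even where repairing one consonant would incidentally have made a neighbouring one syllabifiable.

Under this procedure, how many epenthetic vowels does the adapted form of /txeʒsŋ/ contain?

The unsyllabifiable consonants are /t/, /s/, /ŋ/; each receives one epenthetic vowel.

3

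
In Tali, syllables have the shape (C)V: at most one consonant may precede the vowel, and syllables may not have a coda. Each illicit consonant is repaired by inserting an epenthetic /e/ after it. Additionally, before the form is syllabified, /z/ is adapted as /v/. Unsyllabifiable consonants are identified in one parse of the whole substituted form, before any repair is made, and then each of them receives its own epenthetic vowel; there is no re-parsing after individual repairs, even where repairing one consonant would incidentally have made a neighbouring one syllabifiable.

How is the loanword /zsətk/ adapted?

vesəteke

Substitution: /z/ → /v/, giving /vsətk/.
Syllabifying with onset maximization leaves /v/, /t/, /k/ stranded (no codas are permitted; onsets are limited to one consonant).
Inserting the epenthetic vowel yields /v/ → /ve/, /t/ → /te/, /k/ → /ke/.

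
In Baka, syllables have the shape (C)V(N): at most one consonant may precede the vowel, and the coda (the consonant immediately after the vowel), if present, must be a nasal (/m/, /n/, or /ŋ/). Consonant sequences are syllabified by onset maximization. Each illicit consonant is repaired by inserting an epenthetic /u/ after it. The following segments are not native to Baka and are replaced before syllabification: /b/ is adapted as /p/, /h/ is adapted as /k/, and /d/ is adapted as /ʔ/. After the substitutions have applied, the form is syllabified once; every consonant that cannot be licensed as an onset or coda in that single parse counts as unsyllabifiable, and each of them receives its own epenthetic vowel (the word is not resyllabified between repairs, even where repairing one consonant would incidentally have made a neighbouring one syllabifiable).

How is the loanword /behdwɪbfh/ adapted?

pekuʔuwɪpufuku

Substitution: /b/ → /p/, /h/ → /k/, /d/ → /ʔ/, giving /pekʔwɪpfk/.
The consonants /k/, /ʔ/, /p/, /f/, /k/ cannot be parsed into a legal (C)V(N) syllable (only a nasal (/m/, /n/, or /ŋ/) is licensed in coda position; onsets are limited to one consonant).
Epenthesis after each stranded consonant: /k/ → /ku/, /ʔ/ → /ʔu/, /p/ → /pu/, /f/ → /fu/, /k/ → /ku/.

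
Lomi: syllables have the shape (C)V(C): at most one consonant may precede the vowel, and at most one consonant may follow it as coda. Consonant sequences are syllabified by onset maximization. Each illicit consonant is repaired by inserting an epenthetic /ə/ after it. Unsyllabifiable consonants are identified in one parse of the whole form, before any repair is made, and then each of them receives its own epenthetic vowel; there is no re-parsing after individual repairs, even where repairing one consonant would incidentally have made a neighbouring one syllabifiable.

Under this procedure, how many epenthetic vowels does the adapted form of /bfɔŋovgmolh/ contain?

The unsyllabifiable consonants are /b/, /g/, /h/; each receives one epenthetic vowel.

3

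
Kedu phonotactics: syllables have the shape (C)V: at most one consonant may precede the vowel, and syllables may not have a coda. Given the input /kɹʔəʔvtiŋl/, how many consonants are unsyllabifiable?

Under (C)V, the unsyllabifiable consonants are /k/, /ɹ/, /ʔ/, /v/, /ŋ/, /l/ (no codas are permitted; onsets are limited to one consonant).

6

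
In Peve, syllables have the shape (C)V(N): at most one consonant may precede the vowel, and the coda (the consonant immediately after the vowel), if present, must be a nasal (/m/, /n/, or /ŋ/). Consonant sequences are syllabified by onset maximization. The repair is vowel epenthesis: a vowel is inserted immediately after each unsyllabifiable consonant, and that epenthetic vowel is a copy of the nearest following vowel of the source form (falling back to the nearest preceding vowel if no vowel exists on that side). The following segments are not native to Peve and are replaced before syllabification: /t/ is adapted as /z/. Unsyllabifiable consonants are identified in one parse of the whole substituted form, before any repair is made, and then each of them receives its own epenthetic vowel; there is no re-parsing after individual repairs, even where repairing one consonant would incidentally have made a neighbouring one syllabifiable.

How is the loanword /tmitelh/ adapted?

Substitution: /t/ → /z/, giving /zmizelh/.
Syllabifying with onset maximization leaves /z/, /l/, /h/ stranded (only a nasal (/m/, /n/, or /ŋ/) is licensed in coda position; onsets are limited to one consonant).
Inserting the epenthetic vowel yields /z/ → /zi/, /l/ → /le/, /h/ → /he/.

zimizelehe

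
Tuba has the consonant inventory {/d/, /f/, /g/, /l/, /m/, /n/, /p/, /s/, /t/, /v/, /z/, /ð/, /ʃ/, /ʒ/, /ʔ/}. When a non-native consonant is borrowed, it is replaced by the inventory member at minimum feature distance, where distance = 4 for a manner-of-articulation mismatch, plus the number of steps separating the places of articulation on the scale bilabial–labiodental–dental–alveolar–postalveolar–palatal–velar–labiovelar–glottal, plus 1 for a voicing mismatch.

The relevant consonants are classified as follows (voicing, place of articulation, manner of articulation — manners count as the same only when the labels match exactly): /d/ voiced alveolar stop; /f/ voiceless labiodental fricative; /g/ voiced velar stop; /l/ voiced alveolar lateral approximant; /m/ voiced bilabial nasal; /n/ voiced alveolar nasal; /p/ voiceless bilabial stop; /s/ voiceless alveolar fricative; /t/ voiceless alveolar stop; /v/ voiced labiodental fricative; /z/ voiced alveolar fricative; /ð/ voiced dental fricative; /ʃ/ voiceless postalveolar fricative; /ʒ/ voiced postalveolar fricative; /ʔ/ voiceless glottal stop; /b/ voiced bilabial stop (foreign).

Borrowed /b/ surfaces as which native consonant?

/p/ is closest: same manner (stop), place distance 0 (bilabial→bilabial), voicing differs (+1); total 1. Next closest is /d/ at distance 3.

p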